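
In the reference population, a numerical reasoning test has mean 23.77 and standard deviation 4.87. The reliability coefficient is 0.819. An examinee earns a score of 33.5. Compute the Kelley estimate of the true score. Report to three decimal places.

T̂ = ρX + (1 − ρ)μ
  = 0.819 × 33.5 + 0.181 × 23.77
  = 27.4365 + 4.30237
  = 31.7389
  ≈ 31.739

31.739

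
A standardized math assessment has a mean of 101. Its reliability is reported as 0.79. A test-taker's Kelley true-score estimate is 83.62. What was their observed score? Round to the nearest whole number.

79

T̂ = ρX + (1 − ρ)μ  ⇒  X = (T̂ − (1 − ρ)μ) / ρ
X = (83.62 − 0.21 × 101) / 0.79 = (83.62 − 21.21) / 0.79 = 62.41 / 0.79 = 79.00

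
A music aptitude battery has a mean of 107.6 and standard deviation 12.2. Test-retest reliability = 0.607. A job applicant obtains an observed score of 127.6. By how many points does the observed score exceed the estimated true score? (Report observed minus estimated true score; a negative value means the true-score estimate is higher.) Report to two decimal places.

T̂ = ρX + (1 − ρ)μ
  = 0.607 × 127.6 + 0.393 × 107.6
  = 77.4532 + 42.2868
  = 119.7400
  ≈ 119.740
X − T̂ = 127.6 − 119.740 = 7.860 → 7.86

7.86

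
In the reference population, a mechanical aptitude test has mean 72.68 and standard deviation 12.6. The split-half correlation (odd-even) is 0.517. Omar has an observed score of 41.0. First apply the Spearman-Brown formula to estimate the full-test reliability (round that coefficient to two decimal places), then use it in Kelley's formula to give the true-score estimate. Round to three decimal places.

51.138

Spearman-Brown: ρ = 2r/(1 + r) = 2(0.517)/(1 + 0.517) = 1.0340/1.517 = 0.6816 → 0.68
T̂ = ρX + (1 − ρ)μ
  = 0.68 × 41.0 + 0.32 × 72.68
  = 27.880 + 23.2576
  = 51.1376
  ≈ 51.138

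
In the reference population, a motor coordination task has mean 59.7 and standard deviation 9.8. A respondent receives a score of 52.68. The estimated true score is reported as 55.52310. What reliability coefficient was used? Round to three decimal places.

T̂ = ρX + (1 − ρ)μ  ⇒  T̂ − μ = ρ(X − μ)
ρ = (T̂ − μ)/(X − μ) = (55.52310 − 59.7) / (52.68 − 59.7) = -4.17690 / -7.02 = 0.59500

0.595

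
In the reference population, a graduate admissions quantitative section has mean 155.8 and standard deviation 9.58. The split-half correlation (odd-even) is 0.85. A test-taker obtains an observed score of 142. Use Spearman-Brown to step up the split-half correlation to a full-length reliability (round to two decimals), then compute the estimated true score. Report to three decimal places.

Spearman-Brown: ρ = 2r/(1 + r) = 2(0.85)/(1 + 0.85) = 1.700/1.85 = 0.9189 → 0.92
T̂ = 0.92(142) + 0.08(155.8) = 130.64 + 12.464 = 143.1040 → 143.104

143.104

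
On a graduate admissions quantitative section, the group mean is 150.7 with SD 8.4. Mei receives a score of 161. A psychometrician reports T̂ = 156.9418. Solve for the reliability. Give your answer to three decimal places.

0.606

T̂ = ρX + (1 − ρ)μ  ⇒  T̂ − μ = ρ(X − μ)
ρ = (T̂ − μ)/(X − μ) = (156.9418 − 150.7) / (161 − 150.7) = 6.2418 / 10.3 = 0.60600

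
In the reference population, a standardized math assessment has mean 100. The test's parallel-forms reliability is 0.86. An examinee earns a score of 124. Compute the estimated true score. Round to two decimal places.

T̂ = 0.86(124) + 0.14(100) = 106.64 + 14.00 = 120.640 → 120.64

120.64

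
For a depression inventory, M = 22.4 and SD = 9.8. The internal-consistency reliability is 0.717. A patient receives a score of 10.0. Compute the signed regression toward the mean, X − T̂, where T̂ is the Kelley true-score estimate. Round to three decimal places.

Kelley's formula gives T̂ = 0.717·10.0 + 0.283·22.4 = 7.1700 + 6.3392 = 13.50920.
X − T̂ = 10.0 − 13.5092 = -3.5092 → -3.509

-3.509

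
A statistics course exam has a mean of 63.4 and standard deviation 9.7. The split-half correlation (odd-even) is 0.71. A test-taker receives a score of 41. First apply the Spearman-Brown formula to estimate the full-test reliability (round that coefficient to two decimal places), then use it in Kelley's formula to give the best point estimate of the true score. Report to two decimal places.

44.81

Spearman-Brown: ρ = 2r/(1 + r) = 2(0.71)/(1 + 0.71) = 1.420/1.71 = 0.8304 → 0.83
Regress the observed score toward the mean by the unreliability: T̂ = 0.83·41 + 0.17·63.4 = 34.03 + 10.778 = 44.808.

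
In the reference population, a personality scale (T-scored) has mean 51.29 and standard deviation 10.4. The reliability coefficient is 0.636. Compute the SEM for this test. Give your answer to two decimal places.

6.27

SEM = SD · √(1 − ρ) = 10.4 × √0.364 = 10.4 × 0.6033 = 6.275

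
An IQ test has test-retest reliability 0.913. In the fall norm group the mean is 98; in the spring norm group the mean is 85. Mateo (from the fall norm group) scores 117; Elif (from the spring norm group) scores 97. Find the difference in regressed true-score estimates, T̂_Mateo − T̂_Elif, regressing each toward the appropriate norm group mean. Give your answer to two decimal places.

19.39

T̂_Mateo = 0.913(117) + 0.087(98) = 115.3470
T̂_Elif = 0.913(97) + 0.087(85) = 95.9560
Difference = 115.3470 − 95.9560 = 19.3910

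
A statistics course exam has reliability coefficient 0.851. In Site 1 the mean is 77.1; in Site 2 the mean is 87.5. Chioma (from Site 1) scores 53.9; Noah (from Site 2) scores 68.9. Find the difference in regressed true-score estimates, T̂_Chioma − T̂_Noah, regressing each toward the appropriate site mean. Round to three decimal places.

T̂_Chioma = 0.851(53.9) + 0.149(77.1) = 57.35680
T̂_Noah = 0.851(68.9) + 0.149(87.5) = 71.67140
Difference = 57.35680 − 71.67140 = -14.31460

-14.315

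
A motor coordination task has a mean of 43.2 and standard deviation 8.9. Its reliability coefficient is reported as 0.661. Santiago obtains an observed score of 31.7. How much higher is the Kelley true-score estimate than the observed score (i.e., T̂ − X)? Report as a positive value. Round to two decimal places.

T̂ = ρX + (1 − ρ)μ
  = 0.661 × 31.7 + 0.339 × 43.2
  = 20.9537 + 14.6448
  = 35.5985
  ≈ 35.599
T̂ − X = 35.599 − 31.7 = 3.899 → 3.90

3.90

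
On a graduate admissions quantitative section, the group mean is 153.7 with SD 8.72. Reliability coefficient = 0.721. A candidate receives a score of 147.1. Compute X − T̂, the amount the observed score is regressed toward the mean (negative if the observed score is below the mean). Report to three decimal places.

T̂ = 0.721(147.1) + 0.279(153.7) = 106.0591 + 42.8823 = 148.94140 → 148.9414
X − T̂ = 147.1 − 148.9414 = -1.8414 → -1.841

-1.841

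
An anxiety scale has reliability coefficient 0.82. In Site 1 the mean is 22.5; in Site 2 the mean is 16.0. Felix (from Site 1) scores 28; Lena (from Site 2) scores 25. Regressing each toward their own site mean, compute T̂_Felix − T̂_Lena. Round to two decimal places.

3.63

T̂_Felix = 0.82(28) + 0.18(22.5) = 27.0100
T̂_Lena = 0.82(25) + 0.18(16.0) = 23.3800
Difference = 27.0100 − 23.3800 = 3.6300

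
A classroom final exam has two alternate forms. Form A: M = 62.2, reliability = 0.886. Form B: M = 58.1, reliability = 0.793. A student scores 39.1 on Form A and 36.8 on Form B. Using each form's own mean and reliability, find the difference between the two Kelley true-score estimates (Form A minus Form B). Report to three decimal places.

0.524

T̂_A = 0.886(39.1) + 0.114(62.2) = 41.73340
T̂_B = 0.793(36.8) + 0.207(58.1) = 41.20910
T̂_A − T̂_B = 0.52430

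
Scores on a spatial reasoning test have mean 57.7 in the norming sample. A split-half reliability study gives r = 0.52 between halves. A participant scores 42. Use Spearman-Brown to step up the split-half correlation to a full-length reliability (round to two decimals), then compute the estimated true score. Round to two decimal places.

47.02

Spearman-Brown: ρ = 2r/(1 + r) = 2(0.52)/(1 + 0.52) = 1.040/1.52 = 0.6842 → 0.68
T̂ = 0.68(42) + 0.32(57.7) = 28.56 + 18.464 = 47.024 → 47.02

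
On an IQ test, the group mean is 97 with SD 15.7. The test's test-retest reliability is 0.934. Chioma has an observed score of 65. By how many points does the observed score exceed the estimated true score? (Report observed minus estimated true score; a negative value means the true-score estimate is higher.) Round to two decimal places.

Weight the observed score by reliability and the mean by (1 − reliability): T̂ = 0.934·65 + 0.066·97 = 60.710 + 6.402 = 67.1120.
X − T̂ = 65 − 67.112 = -2.112 → -2.11

-2.11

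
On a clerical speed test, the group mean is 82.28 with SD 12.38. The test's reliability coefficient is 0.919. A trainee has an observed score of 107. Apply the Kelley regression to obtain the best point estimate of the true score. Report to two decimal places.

T̂ = 0.919(107) + 0.081(82.28) = 98.333 + 6.66468 = 104.998 → 105.00

105.00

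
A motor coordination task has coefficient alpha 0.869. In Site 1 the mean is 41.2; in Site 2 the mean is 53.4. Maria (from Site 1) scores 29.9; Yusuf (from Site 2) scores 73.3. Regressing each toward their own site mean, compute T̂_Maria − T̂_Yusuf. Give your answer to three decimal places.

-39.313

T̂_Maria = 0.869(29.9) + 0.131(41.2) = 31.38030
T̂_Yusuf = 0.869(73.3) + 0.131(53.4) = 70.69310
Difference = 31.38030 − 70.69310 = -39.31280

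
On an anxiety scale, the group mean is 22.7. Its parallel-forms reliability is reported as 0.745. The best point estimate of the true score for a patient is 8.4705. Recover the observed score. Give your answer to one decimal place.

3.6

T̂ = ρX + (1 − ρ)μ  ⇒  X = (T̂ − (1 − ρ)μ) / ρ
X = (8.4705 − 0.255 × 22.7) / 0.745 = (8.4705 − 5.7885) / 0.745 = 2.6820 / 0.745 = 3.600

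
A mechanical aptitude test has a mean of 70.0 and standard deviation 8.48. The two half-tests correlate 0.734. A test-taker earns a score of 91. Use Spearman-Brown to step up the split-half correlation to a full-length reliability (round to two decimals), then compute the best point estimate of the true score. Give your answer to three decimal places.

87.850

Spearman-Brown: ρ = 2r/(1 + r) = 2(0.734)/(1 + 0.734) = 1.4680/1.734 = 0.8466 → 0.85
T̂ = 0.85(91) + 0.15(70.0) = 77.35 + 10.500 = 87.8500 → 87.850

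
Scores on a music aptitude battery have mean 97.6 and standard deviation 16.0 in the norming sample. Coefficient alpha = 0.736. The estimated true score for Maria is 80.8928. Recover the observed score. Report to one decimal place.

74.9

T̂ = ρX + (1 − ρ)μ  ⇒  X = (T̂ − (1 − ρ)μ) / ρ
X = (80.8928 − 0.264 × 97.6) / 0.736 = (80.8928 − 25.7664) / 0.736 = 55.1264 / 0.736 = 74.900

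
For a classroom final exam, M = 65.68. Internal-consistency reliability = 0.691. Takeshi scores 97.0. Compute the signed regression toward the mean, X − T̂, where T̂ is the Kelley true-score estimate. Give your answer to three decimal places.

9.678

Kelley's formula gives T̂ = 0.691·97.0 + 0.309·65.68 = 67.0270 + 20.29512 = 87.32212.
X − T̂ = 97.0 − 87.3221 = 9.6779 → 9.678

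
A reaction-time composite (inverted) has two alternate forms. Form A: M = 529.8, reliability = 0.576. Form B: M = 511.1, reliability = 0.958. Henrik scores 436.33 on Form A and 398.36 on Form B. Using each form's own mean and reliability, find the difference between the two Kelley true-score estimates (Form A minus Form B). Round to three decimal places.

T̂_A = 0.576(436.33) + 0.424(529.8) = 475.96128
T̂_B = 0.958(398.36) + 0.042(511.1) = 403.09508
T̂_A − T̂_B = 72.86620

72.866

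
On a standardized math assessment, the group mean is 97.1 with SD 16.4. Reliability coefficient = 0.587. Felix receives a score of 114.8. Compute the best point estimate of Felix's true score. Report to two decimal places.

107.49

T̂ = ρX + (1 − ρ)μ
  = 0.587 × 114.8 + 0.413 × 97.1
  = 67.3876 + 40.1023
  = 107.490
  ≈ 107.49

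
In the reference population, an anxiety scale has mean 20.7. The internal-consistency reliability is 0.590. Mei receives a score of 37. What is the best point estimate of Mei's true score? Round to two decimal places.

T̂ = 0.590(37) + 0.410(20.7) = 21.830 + 8.4870 = 30.317 → 30.32

30.32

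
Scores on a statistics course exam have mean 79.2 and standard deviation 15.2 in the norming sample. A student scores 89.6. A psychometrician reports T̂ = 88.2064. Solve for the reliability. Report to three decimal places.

T̂ = ρX + (1 − ρ)μ  ⇒  T̂ − μ = ρ(X − μ)
ρ = (T̂ − μ)/(X − μ) = (88.2064 − 79.2) / (89.6 − 79.2) = 9.0064 / 10.4 = 0.86600

0.866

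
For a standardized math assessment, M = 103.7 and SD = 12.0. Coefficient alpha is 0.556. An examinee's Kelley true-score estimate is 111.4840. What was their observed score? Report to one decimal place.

117.7

T̂ = ρX + (1 − ρ)μ  ⇒  X = (T̂ − (1 − ρ)μ) / ρ
X = (111.4840 − 0.444 × 103.7) / 0.556 = (111.4840 − 46.0428) / 0.556 = 65.4412 / 0.556 = 117.700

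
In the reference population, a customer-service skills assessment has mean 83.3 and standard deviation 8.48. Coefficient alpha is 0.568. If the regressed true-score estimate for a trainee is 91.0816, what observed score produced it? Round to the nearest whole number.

97

T̂ = ρX + (1 − ρ)μ  ⇒  X = (T̂ − (1 − ρ)μ) / ρ
X = (91.0816 − 0.432 × 83.3) / 0.568 = (91.0816 − 35.9856) / 0.568 = 55.0960 / 0.568 = 97.00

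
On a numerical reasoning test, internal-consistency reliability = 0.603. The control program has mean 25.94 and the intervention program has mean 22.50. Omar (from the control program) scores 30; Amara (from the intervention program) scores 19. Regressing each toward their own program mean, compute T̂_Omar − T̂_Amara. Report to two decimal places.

8.00

T̂_Omar = 0.603(30) + 0.397(25.94) = 28.3882
T̂_Amara = 0.603(19) + 0.397(22.50) = 20.3895
Difference = 28.3882 − 20.3895 = 7.9987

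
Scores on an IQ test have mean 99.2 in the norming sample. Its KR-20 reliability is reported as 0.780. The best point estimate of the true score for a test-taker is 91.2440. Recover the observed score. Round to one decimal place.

89.0

T̂ = ρX + (1 − ρ)μ  ⇒  X = (T̂ − (1 − ρ)μ) / ρ
X = (91.2440 − 0.220 × 99.2) / 0.780 = (91.2440 − 21.8240) / 0.780 = 69.4200 / 0.780 = 89.000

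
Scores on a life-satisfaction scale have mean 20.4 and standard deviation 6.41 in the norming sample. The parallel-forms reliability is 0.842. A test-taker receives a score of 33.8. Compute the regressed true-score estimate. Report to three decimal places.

T̂ = 0.842(33.8) + 0.158(20.4) = 28.4596 + 3.2232 = 31.6828 → 31.683

31.683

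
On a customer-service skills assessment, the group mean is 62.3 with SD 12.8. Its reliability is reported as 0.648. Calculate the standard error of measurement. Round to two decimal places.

7.59

SEM = SD · √(1 − ρ) = 12.8 × √0.352 = 12.8 × 0.5933 = 7.594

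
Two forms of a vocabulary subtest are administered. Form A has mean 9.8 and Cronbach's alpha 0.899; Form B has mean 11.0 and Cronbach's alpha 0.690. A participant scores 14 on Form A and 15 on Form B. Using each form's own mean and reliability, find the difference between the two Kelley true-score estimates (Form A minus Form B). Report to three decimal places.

-0.184

T̂_A = 0.899(14) + 0.101(9.8) = 13.57580
T̂_B = 0.690(15) + 0.310(11.0) = 13.76000
T̂_A − T̂_B = -0.18420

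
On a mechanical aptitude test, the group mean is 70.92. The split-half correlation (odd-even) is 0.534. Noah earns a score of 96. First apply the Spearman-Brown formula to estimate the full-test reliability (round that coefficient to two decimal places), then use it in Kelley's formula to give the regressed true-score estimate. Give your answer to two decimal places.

88.48

Spearman-Brown: ρ = 2r/(1 + r) = 2(0.534)/(1 + 0.534) = 1.0680/1.534 = 0.6962 → 0.70
Weight the observed score by reliability and the mean by (1 − reliability): T̂ = 0.70·96 + 0.30·70.92 = 67.20 + 21.2760 = 88.476.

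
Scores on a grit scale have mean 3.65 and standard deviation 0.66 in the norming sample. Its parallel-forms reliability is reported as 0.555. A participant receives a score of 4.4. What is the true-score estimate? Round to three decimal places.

4.066

Weight the observed score by reliability and the mean by (1 − reliability): T̂ = 0.555·4.4 + 0.445·3.65 = 2.4420 + 1.62425 = 4.0663.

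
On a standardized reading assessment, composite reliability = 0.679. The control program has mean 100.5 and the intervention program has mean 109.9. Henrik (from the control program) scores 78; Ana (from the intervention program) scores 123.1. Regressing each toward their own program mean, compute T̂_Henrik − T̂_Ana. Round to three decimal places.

-33.640

T̂_Henrik = 0.679(78) + 0.321(100.5) = 85.22250
T̂_Ana = 0.679(123.1) + 0.321(109.9) = 118.86280
Difference = 85.22250 − 118.86280 = -33.64030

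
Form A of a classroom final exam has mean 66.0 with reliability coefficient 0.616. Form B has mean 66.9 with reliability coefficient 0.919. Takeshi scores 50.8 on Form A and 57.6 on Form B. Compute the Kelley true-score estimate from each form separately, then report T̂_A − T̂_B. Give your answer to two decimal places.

T̂_A = 0.616(50.8) + 0.384(66.0) = 56.6368
T̂_B = 0.919(57.6) + 0.081(66.9) = 58.3533
T̂_A − T̂_B = -1.7165

-1.72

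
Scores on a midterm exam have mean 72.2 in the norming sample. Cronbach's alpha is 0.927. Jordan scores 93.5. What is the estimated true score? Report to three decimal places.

91.945

T̂ = 0.927(93.5) + 0.073(72.2) = 86.6745 + 5.2706 = 91.9451 → 91.945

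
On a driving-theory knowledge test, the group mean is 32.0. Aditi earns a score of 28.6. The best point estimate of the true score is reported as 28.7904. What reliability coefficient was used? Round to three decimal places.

T̂ = ρX + (1 − ρ)μ  ⇒  T̂ − μ = ρ(X − μ)
ρ = (T̂ − μ)/(X − μ) = (28.7904 − 32.0) / (28.6 − 32.0) = -3.2096 / -3.4 = 0.94400

0.944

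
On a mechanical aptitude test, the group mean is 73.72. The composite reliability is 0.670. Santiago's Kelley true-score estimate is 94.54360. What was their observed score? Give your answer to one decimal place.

T̂ = ρX + (1 − ρ)μ  ⇒  X = (T̂ − (1 − ρ)μ) / ρ
X = (94.54360 − 0.330 × 73.72) / 0.670 = (94.54360 − 24.32760) / 0.670 = 70.21600 / 0.670 = 104.800

104.8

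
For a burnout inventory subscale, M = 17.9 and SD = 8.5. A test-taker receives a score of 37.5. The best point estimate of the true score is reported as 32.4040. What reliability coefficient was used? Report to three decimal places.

T̂ = ρX + (1 − ρ)μ  ⇒  T̂ − μ = ρ(X − μ)
ρ = (T̂ − μ)/(X − μ) = (32.4040 − 17.9) / (37.5 − 17.9) = 14.5040 / 19.6 = 0.74000

0.740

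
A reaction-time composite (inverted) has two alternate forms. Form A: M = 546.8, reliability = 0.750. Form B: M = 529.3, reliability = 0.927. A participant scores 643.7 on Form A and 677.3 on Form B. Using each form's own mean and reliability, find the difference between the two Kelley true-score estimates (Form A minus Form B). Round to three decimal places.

-47.021

T̂_A = 0.750(643.7) + 0.250(546.8) = 619.47500
T̂_B = 0.927(677.3) + 0.073(529.3) = 666.49600
T̂_A − T̂_B = -47.02100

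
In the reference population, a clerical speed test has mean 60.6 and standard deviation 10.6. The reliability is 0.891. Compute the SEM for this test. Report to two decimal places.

3.50

SEM = SD · √(1 − ρ) = 10.6 × √0.109 = 10.6 × 0.3302 = 3.500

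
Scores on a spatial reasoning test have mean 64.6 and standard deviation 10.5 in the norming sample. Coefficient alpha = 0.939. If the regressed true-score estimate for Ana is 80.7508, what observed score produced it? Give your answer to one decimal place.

81.8

T̂ = ρX + (1 − ρ)μ  ⇒  X = (T̂ − (1 − ρ)μ) / ρ
X = (80.7508 − 0.061 × 64.6) / 0.939 = (80.7508 − 3.9406) / 0.939 = 76.8102 / 0.939 = 81.800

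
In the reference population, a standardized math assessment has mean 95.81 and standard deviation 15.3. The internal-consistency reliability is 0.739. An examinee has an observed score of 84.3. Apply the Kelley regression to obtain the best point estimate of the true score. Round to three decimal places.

87.304

T̂ = ρX + (1 − ρ)μ
  = 0.739 × 84.3 + 0.261 × 95.81
  = 62.2977 + 25.00641
  = 87.3041
  ≈ 87.304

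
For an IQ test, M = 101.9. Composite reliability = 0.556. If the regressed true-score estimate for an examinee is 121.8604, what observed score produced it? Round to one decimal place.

T̂ = ρX + (1 − ρ)μ  ⇒  X = (T̂ − (1 − ρ)μ) / ρ
X = (121.8604 − 0.444 × 101.9) / 0.556 = (121.8604 − 45.2436) / 0.556 = 76.6168 / 0.556 = 137.800

137.8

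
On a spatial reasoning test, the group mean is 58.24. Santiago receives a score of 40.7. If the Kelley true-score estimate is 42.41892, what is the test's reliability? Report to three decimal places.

0.902

T̂ = ρX + (1 − ρ)μ  ⇒  T̂ − μ = ρ(X − μ)
ρ = (T̂ − μ)/(X − μ) = (42.41892 − 58.24) / (40.7 − 58.24) = -15.82108 / -17.54 = 0.90200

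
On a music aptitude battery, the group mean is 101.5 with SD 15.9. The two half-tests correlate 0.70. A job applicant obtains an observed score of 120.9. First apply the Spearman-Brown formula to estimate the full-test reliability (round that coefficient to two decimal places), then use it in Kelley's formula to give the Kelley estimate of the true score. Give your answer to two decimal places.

Spearman-Brown: ρ = 2r/(1 + r) = 2(0.70)/(1 + 0.70) = 1.400/1.70 = 0.8235 → 0.82
T̂ = ρX + (1 − ρ)μ
  = 0.82 × 120.9 + 0.18 × 101.5
  = 99.138 + 18.270
  = 117.408
  ≈ 117.41

117.41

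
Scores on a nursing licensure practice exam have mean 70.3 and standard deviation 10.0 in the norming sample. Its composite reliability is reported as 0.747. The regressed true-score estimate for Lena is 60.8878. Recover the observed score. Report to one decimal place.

57.7

T̂ = ρX + (1 − ρ)μ  ⇒  X = (T̂ − (1 − ρ)μ) / ρ
X = (60.8878 − 0.253 × 70.3) / 0.747 = (60.8878 − 17.7859) / 0.747 = 43.1019 / 0.747 = 57.700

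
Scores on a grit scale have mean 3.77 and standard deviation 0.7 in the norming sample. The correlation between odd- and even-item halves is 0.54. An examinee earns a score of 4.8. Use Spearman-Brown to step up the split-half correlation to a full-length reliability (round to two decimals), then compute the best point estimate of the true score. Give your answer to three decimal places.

Spearman-Brown: ρ = 2r/(1 + r) = 2(0.54)/(1 + 0.54) = 1.080/1.54 = 0.7013 → 0.70
Regress the observed score toward the mean by the unreliability: T̂ = 0.70·4.8 + 0.30·3.77 = 3.360 + 1.1310 = 4.4910.

4.491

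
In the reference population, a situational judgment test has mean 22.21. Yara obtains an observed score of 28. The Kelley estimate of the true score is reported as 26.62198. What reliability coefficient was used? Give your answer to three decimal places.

T̂ = ρX + (1 − ρ)μ  ⇒  T̂ − μ = ρ(X − μ)
ρ = (T̂ − μ)/(X − μ) = (26.62198 − 22.21) / (28 − 22.21) = 4.41198 / 5.79 = 0.76200

0.762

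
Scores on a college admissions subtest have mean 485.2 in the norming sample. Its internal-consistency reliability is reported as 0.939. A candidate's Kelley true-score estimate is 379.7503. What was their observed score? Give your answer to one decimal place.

T̂ = ρX + (1 − ρ)μ  ⇒  X = (T̂ − (1 − ρ)μ) / ρ
X = (379.7503 − 0.061 × 485.2) / 0.939 = (379.7503 − 29.5972) / 0.939 = 350.1531 / 0.939 = 372.900

372.9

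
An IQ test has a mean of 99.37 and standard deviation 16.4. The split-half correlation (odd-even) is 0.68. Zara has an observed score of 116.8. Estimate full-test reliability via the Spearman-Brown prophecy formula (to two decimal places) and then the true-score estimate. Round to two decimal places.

Spearman-Brown: ρ = 2r/(1 + r) = 2(0.68)/(1 + 0.68) = 1.360/1.68 = 0.8095 → 0.81
T̂ = ρX + (1 − ρ)μ
  = 0.81 × 116.8 + 0.19 × 99.37
  = 94.608 + 18.8803
  = 113.488
  ≈ 113.49

113.49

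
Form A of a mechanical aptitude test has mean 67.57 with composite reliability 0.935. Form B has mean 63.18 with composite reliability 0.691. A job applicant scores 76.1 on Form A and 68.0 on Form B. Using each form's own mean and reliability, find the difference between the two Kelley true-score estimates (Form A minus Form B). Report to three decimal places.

9.035

T̂_A = 0.935(76.1) + 0.065(67.57) = 75.54555
T̂_B = 0.691(68.0) + 0.309(63.18) = 66.51062
T̂_A − T̂_B = 9.03493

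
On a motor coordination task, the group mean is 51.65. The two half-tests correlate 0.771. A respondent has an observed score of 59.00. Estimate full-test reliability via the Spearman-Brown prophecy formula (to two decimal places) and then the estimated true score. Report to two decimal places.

58.04

Spearman-Brown: ρ = 2r/(1 + r) = 2(0.771)/(1 + 0.771) = 1.5420/1.771 = 0.8707 → 0.87
Regress the observed score toward the mean by the unreliability: T̂ = 0.87·59.00 + 0.13·51.65 = 51.3300 + 6.7145 = 58.044.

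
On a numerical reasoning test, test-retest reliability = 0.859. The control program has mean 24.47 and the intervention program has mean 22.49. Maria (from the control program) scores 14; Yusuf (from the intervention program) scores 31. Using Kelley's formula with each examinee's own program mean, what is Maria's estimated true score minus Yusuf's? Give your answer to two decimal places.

-14.32

T̂_Maria = 0.859(14) + 0.141(24.47) = 15.4763
T̂_Yusuf = 0.859(31) + 0.141(22.49) = 29.8001
Difference = 15.4763 − 29.8001 = -14.3238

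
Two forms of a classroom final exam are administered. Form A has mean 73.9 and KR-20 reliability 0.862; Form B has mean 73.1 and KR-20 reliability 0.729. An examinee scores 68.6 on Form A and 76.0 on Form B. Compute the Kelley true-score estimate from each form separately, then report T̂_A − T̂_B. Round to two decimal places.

T̂_A = 0.862(68.6) + 0.138(73.9) = 69.3314
T̂_B = 0.729(76.0) + 0.271(73.1) = 75.2141
T̂_A − T̂_B = -5.8827

-5.88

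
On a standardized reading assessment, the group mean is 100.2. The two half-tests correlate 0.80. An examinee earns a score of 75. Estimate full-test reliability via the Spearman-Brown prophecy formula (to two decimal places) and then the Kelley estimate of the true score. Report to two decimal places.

Spearman-Brown: ρ = 2r/(1 + r) = 2(0.80)/(1 + 0.80) = 1.600/1.80 = 0.8889 → 0.89
T̂ = 0.89(75) + 0.11(100.2) = 66.75 + 11.022 = 77.772 → 77.77

77.77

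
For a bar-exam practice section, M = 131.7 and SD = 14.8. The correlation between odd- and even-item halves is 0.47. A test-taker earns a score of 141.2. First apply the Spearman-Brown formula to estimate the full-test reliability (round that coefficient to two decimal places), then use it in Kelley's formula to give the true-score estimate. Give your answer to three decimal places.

Spearman-Brown: ρ = 2r/(1 + r) = 2(0.47)/(1 + 0.47) = 0.940/1.47 = 0.6395 → 0.64
Weight the observed score by reliability and the mean by (1 − reliability): T̂ = 0.64·141.2 + 0.36·131.7 = 90.368 + 47.412 = 137.7800.

137.780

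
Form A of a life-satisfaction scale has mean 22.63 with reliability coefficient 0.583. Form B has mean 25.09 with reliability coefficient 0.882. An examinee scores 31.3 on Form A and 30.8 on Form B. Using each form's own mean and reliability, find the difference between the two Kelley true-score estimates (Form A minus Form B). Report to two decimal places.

T̂_A = 0.583(31.3) + 0.417(22.63) = 27.6846
T̂_B = 0.882(30.8) + 0.118(25.09) = 30.1262
T̂_A − T̂_B = -2.4416

-2.44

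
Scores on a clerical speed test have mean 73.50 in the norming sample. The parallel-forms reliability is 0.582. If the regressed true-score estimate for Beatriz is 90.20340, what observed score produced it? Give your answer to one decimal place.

T̂ = ρX + (1 − ρ)μ  ⇒  X = (T̂ − (1 − ρ)μ) / ρ
X = (90.20340 − 0.418 × 73.50) / 0.582 = (90.20340 − 30.72300) / 0.582 = 59.48040 / 0.582 = 102.200

102.2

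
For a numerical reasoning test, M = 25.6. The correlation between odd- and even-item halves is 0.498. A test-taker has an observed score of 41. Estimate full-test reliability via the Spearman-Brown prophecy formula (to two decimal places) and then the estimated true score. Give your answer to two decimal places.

35.76

Spearman-Brown: ρ = 2r/(1 + r) = 2(0.498)/(1 + 0.498) = 0.9960/1.498 = 0.6649 → 0.66
T̂ = 0.66(41) + 0.34(25.6) = 27.06 + 8.704 = 35.764 → 35.76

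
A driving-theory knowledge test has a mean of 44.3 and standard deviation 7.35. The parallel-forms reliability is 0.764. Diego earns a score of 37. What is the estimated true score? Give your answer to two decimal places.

T̂ = ρX + (1 − ρ)μ
  = 0.764 × 37 + 0.236 × 44.3
  = 28.268 + 10.4548
  = 38.723
  ≈ 38.72

38.72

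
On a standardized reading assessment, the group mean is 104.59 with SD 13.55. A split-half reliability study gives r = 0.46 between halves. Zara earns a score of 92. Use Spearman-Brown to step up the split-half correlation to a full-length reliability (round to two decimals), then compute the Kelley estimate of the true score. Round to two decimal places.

96.66

Spearman-Brown: ρ = 2r/(1 + r) = 2(0.46)/(1 + 0.46) = 0.920/1.46 = 0.6301 → 0.63
T̂ = ρX + (1 − ρ)μ
  = 0.63 × 92 + 0.37 × 104.59
  = 57.96 + 38.6983
  = 96.658
  ≈ 96.66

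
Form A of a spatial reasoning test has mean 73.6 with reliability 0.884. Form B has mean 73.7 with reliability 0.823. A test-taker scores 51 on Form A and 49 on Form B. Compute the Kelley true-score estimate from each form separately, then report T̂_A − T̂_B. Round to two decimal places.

T̂_A = 0.884(51) + 0.116(73.6) = 53.6216
T̂_B = 0.823(49) + 0.177(73.7) = 53.3719
T̂_A − T̂_B = 0.2497

0.25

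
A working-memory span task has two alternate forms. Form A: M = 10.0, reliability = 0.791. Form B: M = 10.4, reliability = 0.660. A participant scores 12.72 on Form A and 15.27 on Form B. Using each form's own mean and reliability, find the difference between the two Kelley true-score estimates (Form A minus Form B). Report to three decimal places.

-1.463

T̂_A = 0.791(12.72) + 0.209(10.0) = 12.15152
T̂_B = 0.660(15.27) + 0.340(10.4) = 13.61420
T̂_A − T̂_B = -1.46268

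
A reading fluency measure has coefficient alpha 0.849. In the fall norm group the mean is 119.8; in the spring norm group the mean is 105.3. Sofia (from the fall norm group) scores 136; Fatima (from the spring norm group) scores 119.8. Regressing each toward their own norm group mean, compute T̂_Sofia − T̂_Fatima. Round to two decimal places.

15.94

T̂_Sofia = 0.849(136) + 0.151(119.8) = 133.5538
T̂_Fatima = 0.849(119.8) + 0.151(105.3) = 117.6105
Difference = 133.5538 − 117.6105 = 15.9433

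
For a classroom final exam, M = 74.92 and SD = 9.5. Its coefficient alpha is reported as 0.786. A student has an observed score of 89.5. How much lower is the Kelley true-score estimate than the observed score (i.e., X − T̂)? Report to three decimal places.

Regress the observed score toward the mean by the unreliability: T̂ = 0.786·89.5 + 0.214·74.92 = 70.3470 + 16.03288 = 86.37988.
X − T̂ = 89.5 − 86.3799 = 3.1201 → 3.120

3.120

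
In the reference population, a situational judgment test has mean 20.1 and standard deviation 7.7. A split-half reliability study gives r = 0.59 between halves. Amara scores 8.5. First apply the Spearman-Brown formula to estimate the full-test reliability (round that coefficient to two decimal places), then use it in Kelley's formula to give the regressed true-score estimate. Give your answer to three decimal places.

11.516

Spearman-Brown: ρ = 2r/(1 + r) = 2(0.59)/(1 + 0.59) = 1.180/1.59 = 0.7421 → 0.74
T̂ = ρX + (1 − ρ)μ
  = 0.74 × 8.5 + 0.26 × 20.1
  = 6.290 + 5.226
  = 11.5160
  ≈ 11.516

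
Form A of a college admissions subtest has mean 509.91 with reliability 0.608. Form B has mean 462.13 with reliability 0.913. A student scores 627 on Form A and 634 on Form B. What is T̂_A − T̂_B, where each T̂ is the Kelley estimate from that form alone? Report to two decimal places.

-37.95

T̂_A = 0.608(627) + 0.392(509.91) = 581.1007
T̂_B = 0.913(634) + 0.087(462.13) = 619.0473
T̂_A − T̂_B = -37.9466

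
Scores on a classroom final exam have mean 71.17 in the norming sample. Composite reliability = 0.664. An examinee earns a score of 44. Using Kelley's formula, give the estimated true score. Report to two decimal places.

Weight the observed score by reliability and the mean by (1 − reliability): T̂ = 0.664·44 + 0.336·71.17 = 29.216 + 23.91312 = 53.129.

53.13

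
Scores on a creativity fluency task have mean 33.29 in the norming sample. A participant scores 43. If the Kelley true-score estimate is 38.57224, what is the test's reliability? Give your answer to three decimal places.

0.544

T̂ = ρX + (1 − ρ)μ  ⇒  T̂ − μ = ρ(X − μ)
ρ = (T̂ − μ)/(X − μ) = (38.57224 − 33.29) / (43 − 33.29) = 5.28224 / 9.71 = 0.54400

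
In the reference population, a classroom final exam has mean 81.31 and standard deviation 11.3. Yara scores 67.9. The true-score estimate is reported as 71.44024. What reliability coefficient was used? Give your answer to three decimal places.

T̂ = ρX + (1 − ρ)μ  ⇒  T̂ − μ = ρ(X − μ)
ρ = (T̂ − μ)/(X − μ) = (71.44024 − 81.31) / (67.9 − 81.31) = -9.86976 / -13.41 = 0.73600

0.736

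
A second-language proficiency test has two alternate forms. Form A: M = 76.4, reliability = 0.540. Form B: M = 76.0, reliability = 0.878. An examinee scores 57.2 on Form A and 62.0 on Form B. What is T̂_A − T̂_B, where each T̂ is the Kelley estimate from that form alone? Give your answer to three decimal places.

T̂_A = 0.540(57.2) + 0.460(76.4) = 66.03200
T̂_B = 0.878(62.0) + 0.122(76.0) = 63.70800
T̂_A − T̂_B = 2.32400

2.324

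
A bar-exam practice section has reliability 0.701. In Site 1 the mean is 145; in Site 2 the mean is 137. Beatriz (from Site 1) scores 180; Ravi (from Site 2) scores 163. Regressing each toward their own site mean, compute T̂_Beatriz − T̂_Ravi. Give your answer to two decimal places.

14.31

T̂_Beatriz = 0.701(180) + 0.299(145) = 169.5350
T̂_Ravi = 0.701(163) + 0.299(137) = 155.2260
Difference = 169.5350 − 155.2260 = 14.3090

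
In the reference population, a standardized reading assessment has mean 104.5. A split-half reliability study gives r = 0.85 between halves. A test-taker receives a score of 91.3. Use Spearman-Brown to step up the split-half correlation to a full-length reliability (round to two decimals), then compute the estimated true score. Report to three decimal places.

92.356

Spearman-Brown: ρ = 2r/(1 + r) = 2(0.85)/(1 + 0.85) = 1.700/1.85 = 0.9189 → 0.92
T̂ = ρX + (1 − ρ)μ
  = 0.92 × 91.3 + 0.08 × 104.5
  = 83.996 + 8.360
  = 92.3560
  ≈ 92.356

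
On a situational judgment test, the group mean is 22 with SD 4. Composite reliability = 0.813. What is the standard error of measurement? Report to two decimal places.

SEM = SD · √(1 − ρ) = 4 × √0.187 = 4 × 0.4324 = 1.730

1.73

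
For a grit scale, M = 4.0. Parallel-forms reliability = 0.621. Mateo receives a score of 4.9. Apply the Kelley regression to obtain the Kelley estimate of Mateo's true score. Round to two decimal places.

T̂ = 0.621(4.9) + 0.379(4.0) = 3.0429 + 1.5160 = 4.559 → 4.56

4.56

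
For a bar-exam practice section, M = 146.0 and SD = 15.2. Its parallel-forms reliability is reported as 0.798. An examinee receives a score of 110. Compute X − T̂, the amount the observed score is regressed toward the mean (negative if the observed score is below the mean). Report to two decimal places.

T̂ = ρX + (1 − ρ)μ
  = 0.798 × 110 + 0.202 × 146.0
  = 87.780 + 29.4920
  = 117.2720
  ≈ 117.272
X − T̂ = 110 − 117.272 = -7.272 → -7.27

-7.27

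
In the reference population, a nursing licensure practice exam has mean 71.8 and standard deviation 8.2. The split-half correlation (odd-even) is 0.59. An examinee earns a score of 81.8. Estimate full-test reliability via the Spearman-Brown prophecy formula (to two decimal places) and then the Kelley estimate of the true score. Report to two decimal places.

Spearman-Brown: ρ = 2r/(1 + r) = 2(0.59)/(1 + 0.59) = 1.180/1.59 = 0.7421 → 0.74
T̂ = 0.74(81.8) + 0.26(71.8) = 60.532 + 18.668 = 79.200 → 79.20

79.20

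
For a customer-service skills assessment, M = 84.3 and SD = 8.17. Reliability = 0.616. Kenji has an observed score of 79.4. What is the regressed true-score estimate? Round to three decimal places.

81.282

T̂ = 0.616(79.4) + 0.384(84.3) = 48.9104 + 32.3712 = 81.2816 → 81.282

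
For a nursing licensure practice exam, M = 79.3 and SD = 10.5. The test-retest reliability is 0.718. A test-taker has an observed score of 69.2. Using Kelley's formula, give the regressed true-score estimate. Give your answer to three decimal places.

72.048

Weight the observed score by reliability and the mean by (1 − reliability): T̂ = 0.718·69.2 + 0.282·79.3 = 49.6856 + 22.3626 = 72.0482.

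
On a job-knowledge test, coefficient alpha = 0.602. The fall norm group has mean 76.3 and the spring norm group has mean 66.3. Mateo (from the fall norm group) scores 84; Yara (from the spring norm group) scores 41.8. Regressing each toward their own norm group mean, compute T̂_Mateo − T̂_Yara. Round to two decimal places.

T̂_Mateo = 0.602(84) + 0.398(76.3) = 80.9354
T̂_Yara = 0.602(41.8) + 0.398(66.3) = 51.5510
Difference = 80.9354 − 51.5510 = 29.3844

29.38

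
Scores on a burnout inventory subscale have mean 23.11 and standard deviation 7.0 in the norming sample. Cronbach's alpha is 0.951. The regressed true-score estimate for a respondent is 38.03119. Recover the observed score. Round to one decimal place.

T̂ = ρX + (1 − ρ)μ  ⇒  X = (T̂ − (1 − ρ)μ) / ρ
X = (38.03119 − 0.049 × 23.11) / 0.951 = (38.03119 − 1.13239) / 0.951 = 36.89880 / 0.951 = 38.800

38.8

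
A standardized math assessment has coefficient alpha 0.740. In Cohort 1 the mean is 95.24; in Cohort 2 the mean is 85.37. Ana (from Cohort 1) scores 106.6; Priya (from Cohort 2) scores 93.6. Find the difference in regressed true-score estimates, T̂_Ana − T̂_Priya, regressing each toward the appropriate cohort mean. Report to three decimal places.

12.186

T̂_Ana = 0.740(106.6) + 0.260(95.24) = 103.64640
T̂_Priya = 0.740(93.6) + 0.260(85.37) = 91.46020
Difference = 103.64640 − 91.46020 = 12.18620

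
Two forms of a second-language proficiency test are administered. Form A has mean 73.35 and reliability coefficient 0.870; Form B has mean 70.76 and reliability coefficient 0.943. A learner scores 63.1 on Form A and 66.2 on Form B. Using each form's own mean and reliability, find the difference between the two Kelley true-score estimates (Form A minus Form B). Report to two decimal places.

-2.03

T̂_A = 0.870(63.1) + 0.130(73.35) = 64.4325
T̂_B = 0.943(66.2) + 0.057(70.76) = 66.4599
T̂_A − T̂_B = -2.0274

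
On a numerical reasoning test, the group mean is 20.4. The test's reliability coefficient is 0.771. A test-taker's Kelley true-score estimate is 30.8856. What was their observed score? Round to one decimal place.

T̂ = ρX + (1 − ρ)μ  ⇒  X = (T̂ − (1 − ρ)μ) / ρ
X = (30.8856 − 0.229 × 20.4) / 0.771 = (30.8856 − 4.6716) / 0.771 = 26.2140 / 0.771 = 34.000

34.0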